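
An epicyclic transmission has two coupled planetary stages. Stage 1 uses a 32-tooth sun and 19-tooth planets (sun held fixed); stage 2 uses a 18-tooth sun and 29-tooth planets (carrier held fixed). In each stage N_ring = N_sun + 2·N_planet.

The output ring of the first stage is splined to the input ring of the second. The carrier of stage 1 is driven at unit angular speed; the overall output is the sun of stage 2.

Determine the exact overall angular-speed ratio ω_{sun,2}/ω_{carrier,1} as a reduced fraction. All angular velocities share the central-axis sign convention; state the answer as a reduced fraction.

Stage 1: N_ring = 32 + 2·19 = 70
Stage 1: 32(ω_s−ω_c) = −70(ω_r−ω_c),  ω_s=0, ω_c=1
Stage 1: ω_r = 1 − (32/70)(0−1) = 51/35
  ⇒ ω_r¹/ω_c¹ = 51/35
Stage 2: N_ring = 18 + 2·29 = 76
Stage 2: 18(ω_s−ω_c) = −76(ω_r−ω_c),  ω_c=0, ω_r=1
Stage 2: ω_s = 0 − (76/18)(1−0) = -38/9
  ⇒ ω_s²/ω_r² = -38/9
Coupling ω_r² = ω_r¹ ⇒ overall = 51/35 × -38/9 = -646/105

-646/105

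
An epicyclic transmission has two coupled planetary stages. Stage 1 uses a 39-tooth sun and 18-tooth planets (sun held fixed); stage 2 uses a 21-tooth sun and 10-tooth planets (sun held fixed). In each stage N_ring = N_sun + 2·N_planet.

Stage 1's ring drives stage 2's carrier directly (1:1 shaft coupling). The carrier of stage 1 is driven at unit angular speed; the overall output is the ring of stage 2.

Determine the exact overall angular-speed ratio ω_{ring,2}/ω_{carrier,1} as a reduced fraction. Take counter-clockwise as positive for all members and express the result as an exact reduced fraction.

2356/1025

Stage 1: N_ring = 39 + 2·18 = 75
Stage 1: 39(ω_s−ω_c) = −75(ω_r−ω_c),  ω_s=0, ω_c=1
Stage 1: ω_r = 1 − (39/75)(0−1) = 38/25
  ⇒ ω_r¹/ω_c¹ = 38/25
Stage 2: N_ring = 21 + 2·10 = 41
Stage 2: 21(ω_s−ω_c) = −41(ω_r−ω_c),  ω_s=0, ω_c=1
Stage 2: ω_r = 1 − (21/41)(0−1) = 62/41
  ⇒ ω_r²/ω_c² = 62/41
Coupling ω_c² = ω_r¹ ⇒ overall = 38/25 × 62/41 = 2356/1025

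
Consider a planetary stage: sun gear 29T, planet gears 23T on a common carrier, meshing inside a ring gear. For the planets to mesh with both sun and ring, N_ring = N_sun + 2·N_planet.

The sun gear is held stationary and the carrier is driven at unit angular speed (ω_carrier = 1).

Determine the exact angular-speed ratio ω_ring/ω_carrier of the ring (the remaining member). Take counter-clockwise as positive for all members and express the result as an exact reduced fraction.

104/75

N_ring = 29 + 2·23 = 75
29(ω_s−ω_c) = −75(ω_r−ω_c),  ω_s=0, ω_c=1
ω_r = 1 − (29/75)(0−1) = 104/75
ω_r/ω_c = 104/75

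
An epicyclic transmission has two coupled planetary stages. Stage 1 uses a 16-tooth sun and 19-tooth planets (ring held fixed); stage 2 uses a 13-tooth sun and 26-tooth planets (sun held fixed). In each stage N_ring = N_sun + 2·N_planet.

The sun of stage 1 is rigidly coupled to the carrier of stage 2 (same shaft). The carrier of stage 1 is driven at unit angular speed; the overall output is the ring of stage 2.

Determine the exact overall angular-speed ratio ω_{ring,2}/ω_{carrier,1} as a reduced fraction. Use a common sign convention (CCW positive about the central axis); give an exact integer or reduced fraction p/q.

21/4

Stage 1: N_ring = 16 + 2·19 = 54
Stage 1: 16(ω_s−ω_c) = −54(ω_r−ω_c),  ω_r=0, ω_c=1
Stage 1: ω_s = 1 − (54/16)(0−1) = 35/8
  ⇒ ω_s¹/ω_c¹ = 35/8
Stage 2: N_ring = 13 + 2·26 = 65
Stage 2: 13(ω_s−ω_c) = −65(ω_r−ω_c),  ω_s=0, ω_c=1
Stage 2: ω_r = 1 − (13/65)(0−1) = 6/5
  ⇒ ω_r²/ω_c² = 6/5
Coupling ω_c² = ω_s¹ ⇒ overall = 35/8 × 6/5 = 21/4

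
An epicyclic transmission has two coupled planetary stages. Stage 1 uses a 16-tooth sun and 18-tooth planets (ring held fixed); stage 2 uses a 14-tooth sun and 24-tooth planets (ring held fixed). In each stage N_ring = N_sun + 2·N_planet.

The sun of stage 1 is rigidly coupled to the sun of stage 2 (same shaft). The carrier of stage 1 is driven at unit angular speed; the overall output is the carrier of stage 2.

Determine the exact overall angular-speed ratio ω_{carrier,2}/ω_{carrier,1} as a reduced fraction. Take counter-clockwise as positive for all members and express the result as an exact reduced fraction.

119/152

Stage 1: N_ring = 16 + 2·18 = 52
Stage 1: 16(ω_s−ω_c) = −52(ω_r−ω_c),  ω_r=0, ω_c=1
Stage 1: ω_s = 1 − (52/16)(0−1) = 17/4
  ⇒ ω_s¹/ω_c¹ = 17/4
Stage 2: N_ring = 14 + 2·24 = 62
Stage 2: 14(ω_s−ω_c) = −62(ω_r−ω_c),  ω_r=0, ω_s=1
Stage 2: 14(1−ω_c) = −62(0−ω_c)  ⇒  76ω_c = 14  ⇒  ω_c = 7/38
  ⇒ ω_c²/ω_s² = 7/38
Coupling ω_s² = ω_s¹ ⇒ overall = 17/4 × 7/38 = 119/152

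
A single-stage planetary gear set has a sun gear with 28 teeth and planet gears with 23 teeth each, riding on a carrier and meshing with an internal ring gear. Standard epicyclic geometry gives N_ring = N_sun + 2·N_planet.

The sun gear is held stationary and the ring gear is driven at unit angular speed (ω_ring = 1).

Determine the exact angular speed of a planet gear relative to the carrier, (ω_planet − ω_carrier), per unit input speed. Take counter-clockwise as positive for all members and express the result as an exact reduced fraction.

1036/1173

N_ring = 28 + 2·23 = 74
28(ω_s−ω_c) = −74(ω_r−ω_c),  ω_s=0, ω_r=1
28(0−ω_c) = −74(1−ω_c)  ⇒  102ω_c = 74  ⇒  ω_c = 37/51
sun–planet: 28·(0−37/51) = −23·(ω_p−ω_c)  ⇒  ω_p−ω_c = −(28/23)·(-37/51) = 1036/1173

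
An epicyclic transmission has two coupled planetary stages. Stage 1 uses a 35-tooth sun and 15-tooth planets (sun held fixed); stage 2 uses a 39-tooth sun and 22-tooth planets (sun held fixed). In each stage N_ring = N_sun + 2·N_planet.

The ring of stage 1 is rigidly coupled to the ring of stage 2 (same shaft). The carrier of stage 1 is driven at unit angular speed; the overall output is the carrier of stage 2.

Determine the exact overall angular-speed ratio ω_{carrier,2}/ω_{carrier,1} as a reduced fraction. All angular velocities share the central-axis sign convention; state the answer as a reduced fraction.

Stage 1: N_ring = 35 + 2·15 = 65
Stage 1: 35(ω_s−ω_c) = −65(ω_r−ω_c),  ω_s=0, ω_c=1
Stage 1: ω_r = 1 − (35/65)(0−1) = 20/13
  ⇒ ω_r¹/ω_c¹ = 20/13
Stage 2: N_ring = 39 + 2·22 = 83
Stage 2: 39(ω_s−ω_c) = −83(ω_r−ω_c),  ω_s=0, ω_r=1
Stage 2: 39(0−ω_c) = −83(1−ω_c)  ⇒  122ω_c = 83  ⇒  ω_c = 83/122
  ⇒ ω_c²/ω_r² = 83/122
Coupling ω_r² = ω_r¹ ⇒ overall = 20/13 × 83/122 = 830/793

830/793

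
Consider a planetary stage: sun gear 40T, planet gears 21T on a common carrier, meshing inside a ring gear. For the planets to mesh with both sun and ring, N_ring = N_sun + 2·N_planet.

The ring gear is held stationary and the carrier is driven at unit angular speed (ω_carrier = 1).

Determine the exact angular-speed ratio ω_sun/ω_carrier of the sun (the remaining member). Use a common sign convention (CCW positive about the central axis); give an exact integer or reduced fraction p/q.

N_ring = 40 + 2·21 = 82
40(ω_s−ω_c) = −82(ω_r−ω_c),  ω_r=0, ω_c=1
ω_s = 1 − (82/40)(0−1) = 61/20
ω_s/ω_c = 61/20

61/20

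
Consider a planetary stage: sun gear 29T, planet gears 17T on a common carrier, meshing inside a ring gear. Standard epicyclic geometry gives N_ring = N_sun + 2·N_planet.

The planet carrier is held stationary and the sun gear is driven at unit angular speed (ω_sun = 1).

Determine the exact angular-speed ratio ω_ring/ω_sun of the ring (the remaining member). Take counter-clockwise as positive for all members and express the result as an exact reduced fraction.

-29/63

N_ring = 29 + 2·17 = 63
29(ω_s−ω_c) = −63(ω_r−ω_c),  ω_c=0, ω_s=1
ω_r = 0 − (29/63)(1−0) = -29/63
ω_r/ω_s = -29/63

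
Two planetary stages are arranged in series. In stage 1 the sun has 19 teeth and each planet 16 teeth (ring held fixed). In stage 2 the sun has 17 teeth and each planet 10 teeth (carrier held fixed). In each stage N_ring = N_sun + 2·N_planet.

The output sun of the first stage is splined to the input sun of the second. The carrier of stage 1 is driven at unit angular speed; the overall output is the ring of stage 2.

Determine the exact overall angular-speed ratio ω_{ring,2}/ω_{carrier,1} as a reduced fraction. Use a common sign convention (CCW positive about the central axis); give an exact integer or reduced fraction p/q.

-1190/703

Stage 1: N_ring = 19 + 2·16 = 51
Stage 1: 19(ω_s−ω_c) = −51(ω_r−ω_c),  ω_r=0, ω_c=1
Stage 1: ω_s = 1 − (51/19)(0−1) = 70/19
  ⇒ ω_s¹/ω_c¹ = 70/19
Stage 2: N_ring = 17 + 2·10 = 37
Stage 2: 17(ω_s−ω_c) = −37(ω_r−ω_c),  ω_c=0, ω_s=1
Stage 2: ω_r = 0 − (17/37)(1−0) = -17/37
  ⇒ ω_r²/ω_s² = -17/37
Coupling ω_s² = ω_s¹ ⇒ overall = 70/19 × -17/37 = -1190/703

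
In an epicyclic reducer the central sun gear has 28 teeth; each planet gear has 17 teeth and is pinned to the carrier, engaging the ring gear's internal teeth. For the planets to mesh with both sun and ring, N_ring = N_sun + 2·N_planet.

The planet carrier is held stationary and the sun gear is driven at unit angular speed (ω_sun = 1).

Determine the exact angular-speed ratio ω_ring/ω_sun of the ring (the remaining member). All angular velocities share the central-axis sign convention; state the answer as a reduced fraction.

N_ring = 28 + 2·17 = 62
28(ω_s−ω_c) = −62(ω_r−ω_c),  ω_c=0, ω_s=1
ω_r = 0 − (28/62)(1−0) = -14/31
ω_r/ω_s = -14/31

-14/31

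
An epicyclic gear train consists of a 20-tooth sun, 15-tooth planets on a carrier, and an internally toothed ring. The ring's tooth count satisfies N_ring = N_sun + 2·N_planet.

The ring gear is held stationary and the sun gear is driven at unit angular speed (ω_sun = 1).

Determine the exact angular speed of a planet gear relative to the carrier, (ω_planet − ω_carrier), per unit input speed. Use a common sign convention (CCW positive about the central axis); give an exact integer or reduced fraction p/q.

N_ring = 20 + 2·15 = 50
20(ω_s−ω_c) = −50(ω_r−ω_c),  ω_r=0, ω_s=1
20(1−ω_c) = −50(0−ω_c)  ⇒  70ω_c = 20  ⇒  ω_c = 2/7
sun–planet: 20·(1−2/7) = −15·(ω_p−ω_c)  ⇒  ω_p−ω_c = −(20/15)·(5/7) = -20/21

-20/21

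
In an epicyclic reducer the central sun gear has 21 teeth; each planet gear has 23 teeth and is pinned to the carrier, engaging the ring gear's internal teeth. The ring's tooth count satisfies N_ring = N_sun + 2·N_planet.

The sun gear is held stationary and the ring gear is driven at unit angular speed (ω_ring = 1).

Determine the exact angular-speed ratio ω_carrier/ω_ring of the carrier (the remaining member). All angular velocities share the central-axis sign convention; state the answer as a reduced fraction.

67/88

N_ring = 21 + 2·23 = 67
21(ω_s−ω_c) = −67(ω_r−ω_c),  ω_s=0, ω_r=1
21(0−ω_c) = −67(1−ω_c)  ⇒  88ω_c = 67  ⇒  ω_c = 67/88
ω_c/ω_r = 67/88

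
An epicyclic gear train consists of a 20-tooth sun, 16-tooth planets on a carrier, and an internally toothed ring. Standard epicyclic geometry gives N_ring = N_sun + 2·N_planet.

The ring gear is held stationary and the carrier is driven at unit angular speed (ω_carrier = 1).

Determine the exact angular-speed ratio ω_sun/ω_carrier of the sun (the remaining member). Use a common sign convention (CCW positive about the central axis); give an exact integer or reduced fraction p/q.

N_ring = 20 + 2·16 = 52
20(ω_s−ω_c) = −52(ω_r−ω_c),  ω_r=0, ω_c=1
ω_s = 1 − (52/20)(0−1) = 18/5
ω_s/ω_c = 18/5

18/5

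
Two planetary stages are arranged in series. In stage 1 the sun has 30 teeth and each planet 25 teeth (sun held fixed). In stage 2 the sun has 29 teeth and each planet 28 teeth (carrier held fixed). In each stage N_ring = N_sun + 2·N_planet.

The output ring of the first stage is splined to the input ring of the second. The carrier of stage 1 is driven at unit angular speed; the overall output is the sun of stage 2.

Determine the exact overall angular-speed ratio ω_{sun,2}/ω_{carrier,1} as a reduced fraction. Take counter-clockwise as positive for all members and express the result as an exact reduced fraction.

Stage 1: N_ring = 30 + 2·25 = 80
Stage 1: 30(ω_s−ω_c) = −80(ω_r−ω_c),  ω_s=0, ω_c=1
Stage 1: ω_r = 1 − (30/80)(0−1) = 11/8
  ⇒ ω_r¹/ω_c¹ = 11/8
Stage 2: N_ring = 29 + 2·28 = 85
Stage 2: 29(ω_s−ω_c) = −85(ω_r−ω_c),  ω_c=0, ω_r=1
Stage 2: ω_s = 0 − (85/29)(1−0) = -85/29
  ⇒ ω_s²/ω_r² = -85/29
Coupling ω_r² = ω_r¹ ⇒ overall = 11/8 × -85/29 = -935/232

-935/232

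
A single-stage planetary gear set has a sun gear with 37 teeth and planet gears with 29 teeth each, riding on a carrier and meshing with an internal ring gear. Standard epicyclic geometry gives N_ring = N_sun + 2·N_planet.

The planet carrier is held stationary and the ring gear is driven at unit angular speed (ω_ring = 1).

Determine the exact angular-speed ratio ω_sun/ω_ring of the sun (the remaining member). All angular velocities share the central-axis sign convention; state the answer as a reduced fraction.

-95/37

N_ring = 37 + 2·29 = 95
37(ω_s−ω_c) = −95(ω_r−ω_c),  ω_c=0, ω_r=1
ω_s = 0 − (95/37)(1−0) = -95/37
ω_s/ω_r = -95/37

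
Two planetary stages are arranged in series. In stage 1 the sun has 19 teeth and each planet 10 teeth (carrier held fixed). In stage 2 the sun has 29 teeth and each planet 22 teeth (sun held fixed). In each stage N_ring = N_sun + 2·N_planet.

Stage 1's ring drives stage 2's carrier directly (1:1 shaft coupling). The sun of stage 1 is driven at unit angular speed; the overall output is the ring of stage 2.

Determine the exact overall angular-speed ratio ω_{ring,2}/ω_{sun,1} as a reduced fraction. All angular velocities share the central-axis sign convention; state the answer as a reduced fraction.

Stage 1: N_ring = 19 + 2·10 = 39
Stage 1: 19(ω_s−ω_c) = −39(ω_r−ω_c),  ω_c=0, ω_s=1
Stage 1: ω_r = 0 − (19/39)(1−0) = -19/39
  ⇒ ω_r¹/ω_s¹ = -19/39
Stage 2: N_ring = 29 + 2·22 = 73
Stage 2: 29(ω_s−ω_c) = −73(ω_r−ω_c),  ω_s=0, ω_c=1
Stage 2: ω_r = 1 − (29/73)(0−1) = 102/73
  ⇒ ω_r²/ω_c² = 102/73
Coupling ω_c² = ω_r¹ ⇒ overall = -19/39 × 102/73 = -646/949

-646/949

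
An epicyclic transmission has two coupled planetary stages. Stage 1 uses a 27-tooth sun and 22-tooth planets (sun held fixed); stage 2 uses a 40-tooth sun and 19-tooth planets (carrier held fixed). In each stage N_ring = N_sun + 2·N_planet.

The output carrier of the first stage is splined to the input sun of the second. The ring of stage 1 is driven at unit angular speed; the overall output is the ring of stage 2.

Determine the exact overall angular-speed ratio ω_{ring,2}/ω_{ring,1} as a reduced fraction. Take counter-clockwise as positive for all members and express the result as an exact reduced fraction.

-710/1911

Stage 1: N_ring = 27 + 2·22 = 71
Stage 1: 27(ω_s−ω_c) = −71(ω_r−ω_c),  ω_s=0, ω_r=1
Stage 1: 27(0−ω_c) = −71(1−ω_c)  ⇒  98ω_c = 71  ⇒  ω_c = 71/98
  ⇒ ω_c¹/ω_r¹ = 71/98
Stage 2: N_ring = 40 + 2·19 = 78
Stage 2: 40(ω_s−ω_c) = −78(ω_r−ω_c),  ω_c=0, ω_s=1
Stage 2: ω_r = 0 − (40/78)(1−0) = -20/39
  ⇒ ω_r²/ω_s² = -20/39
Coupling ω_s² = ω_c¹ ⇒ overall = 71/98 × -20/39 = -710/1911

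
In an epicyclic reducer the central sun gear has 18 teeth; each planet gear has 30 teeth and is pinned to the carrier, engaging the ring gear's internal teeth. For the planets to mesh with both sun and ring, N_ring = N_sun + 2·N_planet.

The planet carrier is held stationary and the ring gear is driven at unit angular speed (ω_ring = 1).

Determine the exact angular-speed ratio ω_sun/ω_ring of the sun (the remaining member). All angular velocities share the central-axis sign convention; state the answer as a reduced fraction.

N_ring = 18 + 2·30 = 78
18(ω_s−ω_c) = −78(ω_r−ω_c),  ω_c=0, ω_r=1
ω_s = 0 − (78/18)(1−0) = -13/3
ω_s/ω_r = -13/3

-13/3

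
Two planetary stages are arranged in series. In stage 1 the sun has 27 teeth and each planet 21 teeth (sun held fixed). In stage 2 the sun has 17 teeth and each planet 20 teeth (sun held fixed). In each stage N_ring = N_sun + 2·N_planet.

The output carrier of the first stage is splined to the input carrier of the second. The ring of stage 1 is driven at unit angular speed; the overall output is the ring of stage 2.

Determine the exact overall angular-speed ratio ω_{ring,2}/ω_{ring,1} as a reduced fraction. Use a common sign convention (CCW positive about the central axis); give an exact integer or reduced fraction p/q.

851/912

Stage 1: N_ring = 27 + 2·21 = 69
Stage 1: 27(ω_s−ω_c) = −69(ω_r−ω_c),  ω_s=0, ω_r=1
Stage 1: 27(0−ω_c) = −69(1−ω_c)  ⇒  96ω_c = 69  ⇒  ω_c = 23/32
  ⇒ ω_c¹/ω_r¹ = 23/32
Stage 2: N_ring = 17 + 2·20 = 57
Stage 2: 17(ω_s−ω_c) = −57(ω_r−ω_c),  ω_s=0, ω_c=1
Stage 2: ω_r = 1 − (17/57)(0−1) = 74/57
  ⇒ ω_r²/ω_c² = 74/57
Coupling ω_c² = ω_c¹ ⇒ overall = 23/32 × 74/57 = 851/912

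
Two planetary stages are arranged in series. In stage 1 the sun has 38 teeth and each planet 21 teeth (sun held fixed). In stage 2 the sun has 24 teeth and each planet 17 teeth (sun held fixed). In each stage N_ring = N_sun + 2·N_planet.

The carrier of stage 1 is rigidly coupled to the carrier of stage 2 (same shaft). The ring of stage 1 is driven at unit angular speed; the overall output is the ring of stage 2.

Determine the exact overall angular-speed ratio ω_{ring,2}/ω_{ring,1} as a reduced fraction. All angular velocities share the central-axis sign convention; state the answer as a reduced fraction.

1640/1711

Stage 1: N_ring = 38 + 2·21 = 80
Stage 1: 38(ω_s−ω_c) = −80(ω_r−ω_c),  ω_s=0, ω_r=1
Stage 1: 38(0−ω_c) = −80(1−ω_c)  ⇒  118ω_c = 80  ⇒  ω_c = 40/59
  ⇒ ω_c¹/ω_r¹ = 40/59
Stage 2: N_ring = 24 + 2·17 = 58
Stage 2: 24(ω_s−ω_c) = −58(ω_r−ω_c),  ω_s=0, ω_c=1
Stage 2: ω_r = 1 − (24/58)(0−1) = 41/29
  ⇒ ω_r²/ω_c² = 41/29
Coupling ω_c² = ω_c¹ ⇒ overall = 40/59 × 41/29 = 1640/1711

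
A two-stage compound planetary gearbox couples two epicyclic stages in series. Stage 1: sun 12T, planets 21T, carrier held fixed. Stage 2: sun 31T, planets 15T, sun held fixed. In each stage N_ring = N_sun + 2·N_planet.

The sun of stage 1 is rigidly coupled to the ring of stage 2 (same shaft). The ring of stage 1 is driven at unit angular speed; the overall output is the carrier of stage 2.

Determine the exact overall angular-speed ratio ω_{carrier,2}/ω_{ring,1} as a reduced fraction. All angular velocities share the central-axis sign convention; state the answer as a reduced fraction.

Stage 1: N_ring = 12 + 2·21 = 54
Stage 1: 12(ω_s−ω_c) = −54(ω_r−ω_c),  ω_c=0, ω_r=1
Stage 1: ω_s = 0 − (54/12)(1−0) = -9/2
  ⇒ ω_s¹/ω_r¹ = -9/2
Stage 2: N_ring = 31 + 2·15 = 61
Stage 2: 31(ω_s−ω_c) = −61(ω_r−ω_c),  ω_s=0, ω_r=1
Stage 2: 31(0−ω_c) = −61(1−ω_c)  ⇒  92ω_c = 61  ⇒  ω_c = 61/92
  ⇒ ω_c²/ω_r² = 61/92
Coupling ω_r² = ω_s¹ ⇒ overall = -9/2 × 61/92 = -549/184

-549/184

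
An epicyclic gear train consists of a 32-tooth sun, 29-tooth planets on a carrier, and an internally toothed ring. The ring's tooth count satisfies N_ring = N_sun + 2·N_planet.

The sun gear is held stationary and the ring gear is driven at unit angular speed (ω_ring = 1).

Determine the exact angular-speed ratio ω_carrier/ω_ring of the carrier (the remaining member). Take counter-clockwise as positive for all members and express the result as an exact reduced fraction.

45/61

N_ring = 32 + 2·29 = 90
32(ω_s−ω_c) = −90(ω_r−ω_c),  ω_s=0, ω_r=1
32(0−ω_c) = −90(1−ω_c)  ⇒  122ω_c = 90  ⇒  ω_c = 45/61
ω_c/ω_r = 45/61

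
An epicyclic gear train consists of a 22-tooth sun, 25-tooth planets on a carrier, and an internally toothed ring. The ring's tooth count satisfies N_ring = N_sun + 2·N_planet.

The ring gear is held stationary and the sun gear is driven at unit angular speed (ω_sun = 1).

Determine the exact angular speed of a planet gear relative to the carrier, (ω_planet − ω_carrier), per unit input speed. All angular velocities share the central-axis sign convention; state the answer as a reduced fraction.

N_ring = 22 + 2·25 = 72
22(ω_s−ω_c) = −72(ω_r−ω_c),  ω_r=0, ω_s=1
22(1−ω_c) = −72(0−ω_c)  ⇒  94ω_c = 22  ⇒  ω_c = 11/47
sun–planet: 22·(1−11/47) = −25·(ω_p−ω_c)  ⇒  ω_p−ω_c = −(22/25)·(36/47) = -792/1175

-792/1175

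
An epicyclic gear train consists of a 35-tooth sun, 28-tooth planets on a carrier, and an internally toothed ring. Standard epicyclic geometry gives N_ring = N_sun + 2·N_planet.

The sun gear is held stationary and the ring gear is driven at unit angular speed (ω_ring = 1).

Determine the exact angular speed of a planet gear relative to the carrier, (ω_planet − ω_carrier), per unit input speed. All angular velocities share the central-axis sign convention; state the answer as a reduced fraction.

65/72

N_ring = 35 + 2·28 = 91
35(ω_s−ω_c) = −91(ω_r−ω_c),  ω_s=0, ω_r=1
35(0−ω_c) = −91(1−ω_c)  ⇒  126ω_c = 91  ⇒  ω_c = 13/18
sun–planet: 35·(0−13/18) = −28·(ω_p−ω_c)  ⇒  ω_p−ω_c = −(35/28)·(-13/18) = 65/72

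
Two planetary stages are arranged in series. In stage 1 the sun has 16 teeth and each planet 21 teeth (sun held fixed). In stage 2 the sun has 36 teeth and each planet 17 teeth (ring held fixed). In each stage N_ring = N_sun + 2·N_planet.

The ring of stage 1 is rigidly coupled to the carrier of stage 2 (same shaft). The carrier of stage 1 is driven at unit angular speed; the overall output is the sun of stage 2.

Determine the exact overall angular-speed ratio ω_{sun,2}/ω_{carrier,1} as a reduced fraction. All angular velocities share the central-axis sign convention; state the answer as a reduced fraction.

Stage 1: N_ring = 16 + 2·21 = 58
Stage 1: 16(ω_s−ω_c) = −58(ω_r−ω_c),  ω_s=0, ω_c=1
Stage 1: ω_r = 1 − (16/58)(0−1) = 37/29
  ⇒ ω_r¹/ω_c¹ = 37/29
Stage 2: N_ring = 36 + 2·17 = 70
Stage 2: 36(ω_s−ω_c) = −70(ω_r−ω_c),  ω_r=0, ω_c=1
Stage 2: ω_s = 1 − (70/36)(0−1) = 53/18
  ⇒ ω_s²/ω_c² = 53/18
Coupling ω_c² = ω_r¹ ⇒ overall = 37/29 × 53/18 = 1961/522

1961/522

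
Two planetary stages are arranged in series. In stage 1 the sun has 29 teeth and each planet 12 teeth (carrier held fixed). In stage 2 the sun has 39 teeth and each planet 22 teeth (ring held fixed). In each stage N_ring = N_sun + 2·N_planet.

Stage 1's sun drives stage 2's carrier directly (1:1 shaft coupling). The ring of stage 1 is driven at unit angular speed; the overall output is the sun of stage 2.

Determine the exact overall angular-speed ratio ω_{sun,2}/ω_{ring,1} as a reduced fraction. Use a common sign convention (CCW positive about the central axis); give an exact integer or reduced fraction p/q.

-6466/1131

Stage 1: N_ring = 29 + 2·12 = 53
Stage 1: 29(ω_s−ω_c) = −53(ω_r−ω_c),  ω_c=0, ω_r=1
Stage 1: ω_s = 0 − (53/29)(1−0) = -53/29
  ⇒ ω_s¹/ω_r¹ = -53/29
Stage 2: N_ring = 39 + 2·22 = 83
Stage 2: 39(ω_s−ω_c) = −83(ω_r−ω_c),  ω_r=0, ω_c=1
Stage 2: ω_s = 1 − (83/39)(0−1) = 122/39
  ⇒ ω_s²/ω_c² = 122/39
Coupling ω_c² = ω_s¹ ⇒ overall = -53/29 × 122/39 = -6466/1131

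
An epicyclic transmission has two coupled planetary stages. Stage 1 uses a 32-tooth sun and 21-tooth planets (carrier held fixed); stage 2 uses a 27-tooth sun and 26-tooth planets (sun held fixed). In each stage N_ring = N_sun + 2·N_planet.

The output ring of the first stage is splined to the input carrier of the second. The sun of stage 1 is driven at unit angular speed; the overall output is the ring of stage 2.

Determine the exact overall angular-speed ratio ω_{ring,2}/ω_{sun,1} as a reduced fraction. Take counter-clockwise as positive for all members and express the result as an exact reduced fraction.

-1696/2923

Stage 1: N_ring = 32 + 2·21 = 74
Stage 1: 32(ω_s−ω_c) = −74(ω_r−ω_c),  ω_c=0, ω_s=1
Stage 1: ω_r = 0 − (32/74)(1−0) = -16/37
  ⇒ ω_r¹/ω_s¹ = -16/37
Stage 2: N_ring = 27 + 2·26 = 79
Stage 2: 27(ω_s−ω_c) = −79(ω_r−ω_c),  ω_s=0, ω_c=1
Stage 2: ω_r = 1 − (27/79)(0−1) = 106/79
  ⇒ ω_r²/ω_c² = 106/79
Coupling ω_c² = ω_r¹ ⇒ overall = -16/37 × 106/79 = -1696/2923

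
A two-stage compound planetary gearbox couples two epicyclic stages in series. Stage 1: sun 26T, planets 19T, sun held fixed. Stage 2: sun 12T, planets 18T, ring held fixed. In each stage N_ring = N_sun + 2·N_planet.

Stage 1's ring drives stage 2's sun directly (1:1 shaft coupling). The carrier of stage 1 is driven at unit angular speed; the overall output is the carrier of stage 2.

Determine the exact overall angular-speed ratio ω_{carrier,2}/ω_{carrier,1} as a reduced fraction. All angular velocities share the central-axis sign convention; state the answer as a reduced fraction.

Stage 1: N_ring = 26 + 2·19 = 64
Stage 1: 26(ω_s−ω_c) = −64(ω_r−ω_c),  ω_s=0, ω_c=1
Stage 1: ω_r = 1 − (26/64)(0−1) = 45/32
  ⇒ ω_r¹/ω_c¹ = 45/32
Stage 2: N_ring = 12 + 2·18 = 48
Stage 2: 12(ω_s−ω_c) = −48(ω_r−ω_c),  ω_r=0, ω_s=1
Stage 2: 12(1−ω_c) = −48(0−ω_c)  ⇒  60ω_c = 12  ⇒  ω_c = 1/5
  ⇒ ω_c²/ω_s² = 1/5
Coupling ω_s² = ω_r¹ ⇒ overall = 45/32 × 1/5 = 9/32

9/32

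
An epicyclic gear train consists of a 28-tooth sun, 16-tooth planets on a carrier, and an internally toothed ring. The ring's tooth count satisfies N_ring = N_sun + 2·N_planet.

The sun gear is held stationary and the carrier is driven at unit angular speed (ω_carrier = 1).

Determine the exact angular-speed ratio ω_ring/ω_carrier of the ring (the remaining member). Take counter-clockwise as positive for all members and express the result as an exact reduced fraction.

N_ring = 28 + 2·16 = 60
28(ω_s−ω_c) = −60(ω_r−ω_c),  ω_s=0, ω_c=1
ω_r = 1 − (28/60)(0−1) = 22/15
ω_r/ω_c = 22/15

22/15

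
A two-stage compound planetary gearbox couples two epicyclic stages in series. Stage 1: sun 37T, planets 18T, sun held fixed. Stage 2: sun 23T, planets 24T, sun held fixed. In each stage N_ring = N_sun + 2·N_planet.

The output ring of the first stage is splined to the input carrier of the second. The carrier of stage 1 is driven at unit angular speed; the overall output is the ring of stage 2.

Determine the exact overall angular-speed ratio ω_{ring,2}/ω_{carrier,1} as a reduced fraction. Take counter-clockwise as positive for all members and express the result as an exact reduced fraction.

10340/5183

Stage 1: N_ring = 37 + 2·18 = 73
Stage 1: 37(ω_s−ω_c) = −73(ω_r−ω_c),  ω_s=0, ω_c=1
Stage 1: ω_r = 1 − (37/73)(0−1) = 110/73
  ⇒ ω_r¹/ω_c¹ = 110/73
Stage 2: N_ring = 23 + 2·24 = 71
Stage 2: 23(ω_s−ω_c) = −71(ω_r−ω_c),  ω_s=0, ω_c=1
Stage 2: ω_r = 1 − (23/71)(0−1) = 94/71
  ⇒ ω_r²/ω_c² = 94/71
Coupling ω_c² = ω_r¹ ⇒ overall = 110/73 × 94/71 = 10340/5183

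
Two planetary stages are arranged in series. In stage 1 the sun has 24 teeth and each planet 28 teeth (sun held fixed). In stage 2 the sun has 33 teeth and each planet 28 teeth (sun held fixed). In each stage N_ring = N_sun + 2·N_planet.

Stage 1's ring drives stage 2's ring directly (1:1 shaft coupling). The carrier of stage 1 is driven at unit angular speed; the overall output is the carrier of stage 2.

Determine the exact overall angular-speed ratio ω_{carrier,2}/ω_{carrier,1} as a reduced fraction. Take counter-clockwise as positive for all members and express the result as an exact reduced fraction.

1157/1220

Stage 1: N_ring = 24 + 2·28 = 80
Stage 1: 24(ω_s−ω_c) = −80(ω_r−ω_c),  ω_s=0, ω_c=1
Stage 1: ω_r = 1 − (24/80)(0−1) = 13/10
  ⇒ ω_r¹/ω_c¹ = 13/10
Stage 2: N_ring = 33 + 2·28 = 89
Stage 2: 33(ω_s−ω_c) = −89(ω_r−ω_c),  ω_s=0, ω_r=1
Stage 2: 33(0−ω_c) = −89(1−ω_c)  ⇒  122ω_c = 89  ⇒  ω_c = 89/122
  ⇒ ω_c²/ω_r² = 89/122
Coupling ω_r² = ω_r¹ ⇒ overall = 13/10 × 89/122 = 1157/1220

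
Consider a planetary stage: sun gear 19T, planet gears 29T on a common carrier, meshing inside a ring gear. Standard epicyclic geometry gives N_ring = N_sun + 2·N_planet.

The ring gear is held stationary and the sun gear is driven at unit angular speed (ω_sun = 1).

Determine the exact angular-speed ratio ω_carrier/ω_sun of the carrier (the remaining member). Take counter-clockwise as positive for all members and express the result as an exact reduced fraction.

N_ring = 19 + 2·29 = 77
19(ω_s−ω_c) = −77(ω_r−ω_c),  ω_r=0, ω_s=1
19(1−ω_c) = −77(0−ω_c)  ⇒  96ω_c = 19  ⇒  ω_c = 19/96
ω_c/ω_s = 19/96

19/96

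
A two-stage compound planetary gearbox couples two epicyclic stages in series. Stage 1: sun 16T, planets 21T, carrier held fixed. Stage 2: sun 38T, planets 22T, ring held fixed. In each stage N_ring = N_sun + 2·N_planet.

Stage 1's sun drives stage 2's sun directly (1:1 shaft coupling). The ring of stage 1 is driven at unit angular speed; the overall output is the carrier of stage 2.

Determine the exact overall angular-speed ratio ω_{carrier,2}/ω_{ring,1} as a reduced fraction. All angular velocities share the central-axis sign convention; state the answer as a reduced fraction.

-551/480

Stage 1: N_ring = 16 + 2·21 = 58
Stage 1: 16(ω_s−ω_c) = −58(ω_r−ω_c),  ω_c=0, ω_r=1
Stage 1: ω_s = 0 − (58/16)(1−0) = -29/8
  ⇒ ω_s¹/ω_r¹ = -29/8
Stage 2: N_ring = 38 + 2·22 = 82
Stage 2: 38(ω_s−ω_c) = −82(ω_r−ω_c),  ω_r=0, ω_s=1
Stage 2: 38(1−ω_c) = −82(0−ω_c)  ⇒  120ω_c = 38  ⇒  ω_c = 19/60
  ⇒ ω_c²/ω_s² = 19/60
Coupling ω_s² = ω_s¹ ⇒ overall = -29/8 × 19/60 = -551/480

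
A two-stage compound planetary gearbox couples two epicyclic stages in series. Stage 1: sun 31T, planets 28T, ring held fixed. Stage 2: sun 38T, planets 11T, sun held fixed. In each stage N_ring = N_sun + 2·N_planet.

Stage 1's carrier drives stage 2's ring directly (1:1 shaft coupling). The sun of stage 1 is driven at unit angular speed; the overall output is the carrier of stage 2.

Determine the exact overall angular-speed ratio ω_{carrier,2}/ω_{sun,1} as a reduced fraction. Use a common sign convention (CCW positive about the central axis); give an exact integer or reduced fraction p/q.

Stage 1: N_ring = 31 + 2·28 = 87
Stage 1: 31(ω_s−ω_c) = −87(ω_r−ω_c),  ω_r=0, ω_s=1
Stage 1: 31(1−ω_c) = −87(0−ω_c)  ⇒  118ω_c = 31  ⇒  ω_c = 31/118
  ⇒ ω_c¹/ω_s¹ = 31/118
Stage 2: N_ring = 38 + 2·11 = 60
Stage 2: 38(ω_s−ω_c) = −60(ω_r−ω_c),  ω_s=0, ω_r=1
Stage 2: 38(0−ω_c) = −60(1−ω_c)  ⇒  98ω_c = 60  ⇒  ω_c = 30/49
  ⇒ ω_c²/ω_r² = 30/49
Coupling ω_r² = ω_c¹ ⇒ overall = 31/118 × 30/49 = 465/2891

465/2891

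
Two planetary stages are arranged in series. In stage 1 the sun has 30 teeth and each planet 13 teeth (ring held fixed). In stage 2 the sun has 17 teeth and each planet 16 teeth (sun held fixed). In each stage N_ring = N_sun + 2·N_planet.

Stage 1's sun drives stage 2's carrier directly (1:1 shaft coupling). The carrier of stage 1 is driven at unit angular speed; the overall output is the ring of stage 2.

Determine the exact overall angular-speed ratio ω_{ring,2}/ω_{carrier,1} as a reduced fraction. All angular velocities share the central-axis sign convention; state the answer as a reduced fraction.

946/245

Stage 1: N_ring = 30 + 2·13 = 56
Stage 1: 30(ω_s−ω_c) = −56(ω_r−ω_c),  ω_r=0, ω_c=1
Stage 1: ω_s = 1 − (56/30)(0−1) = 43/15
  ⇒ ω_s¹/ω_c¹ = 43/15
Stage 2: N_ring = 17 + 2·16 = 49
Stage 2: 17(ω_s−ω_c) = −49(ω_r−ω_c),  ω_s=0, ω_c=1
Stage 2: ω_r = 1 − (17/49)(0−1) = 66/49
  ⇒ ω_r²/ω_c² = 66/49
Coupling ω_c² = ω_s¹ ⇒ overall = 43/15 × 66/49 = 946/245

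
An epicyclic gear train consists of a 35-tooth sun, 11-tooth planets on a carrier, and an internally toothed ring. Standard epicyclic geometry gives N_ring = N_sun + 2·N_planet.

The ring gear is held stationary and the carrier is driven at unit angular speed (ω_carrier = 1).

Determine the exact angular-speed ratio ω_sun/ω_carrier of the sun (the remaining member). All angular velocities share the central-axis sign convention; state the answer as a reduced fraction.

92/35

N_ring = 35 + 2·11 = 57
35(ω_s−ω_c) = −57(ω_r−ω_c),  ω_r=0, ω_c=1
ω_s = 1 − (57/35)(0−1) = 92/35
ω_s/ω_c = 92/35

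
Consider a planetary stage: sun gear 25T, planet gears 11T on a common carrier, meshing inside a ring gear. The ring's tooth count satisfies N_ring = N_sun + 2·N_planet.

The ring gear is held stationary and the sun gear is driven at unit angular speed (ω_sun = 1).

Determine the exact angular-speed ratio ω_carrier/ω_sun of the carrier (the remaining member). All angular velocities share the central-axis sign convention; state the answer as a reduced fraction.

25/72

N_ring = 25 + 2·11 = 47
25(ω_s−ω_c) = −47(ω_r−ω_c),  ω_r=0, ω_s=1
25(1−ω_c) = −47(0−ω_c)  ⇒  72ω_c = 25  ⇒  ω_c = 25/72
ω_c/ω_s = 25/72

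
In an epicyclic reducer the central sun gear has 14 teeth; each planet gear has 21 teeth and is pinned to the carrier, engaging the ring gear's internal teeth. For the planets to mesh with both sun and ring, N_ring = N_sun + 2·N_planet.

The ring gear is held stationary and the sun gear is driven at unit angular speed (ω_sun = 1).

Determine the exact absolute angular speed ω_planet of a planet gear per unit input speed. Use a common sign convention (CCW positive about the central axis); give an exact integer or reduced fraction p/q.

N_ring = 14 + 2·21 = 56
14(ω_s−ω_c) = −56(ω_r−ω_c),  ω_r=0, ω_s=1
14(1−ω_c) = −56(0−ω_c)  ⇒  70ω_c = 14  ⇒  ω_c = 1/5
sun–planet: 14·(1−1/5) = −21·(ω_p−ω_c)  ⇒  ω_p−ω_c = −(14/21)·(4/5) = -8/15
ω_p = 1/5 − 8/15 = -1/3

-1/3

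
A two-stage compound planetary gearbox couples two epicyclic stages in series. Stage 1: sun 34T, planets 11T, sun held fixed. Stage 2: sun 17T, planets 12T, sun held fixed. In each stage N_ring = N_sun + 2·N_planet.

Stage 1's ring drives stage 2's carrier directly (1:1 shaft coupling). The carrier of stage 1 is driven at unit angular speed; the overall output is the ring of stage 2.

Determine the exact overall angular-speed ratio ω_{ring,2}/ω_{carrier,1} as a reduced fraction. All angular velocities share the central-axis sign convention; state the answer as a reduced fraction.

Stage 1: N_ring = 34 + 2·11 = 56
Stage 1: 34(ω_s−ω_c) = −56(ω_r−ω_c),  ω_s=0, ω_c=1
Stage 1: ω_r = 1 − (34/56)(0−1) = 45/28
  ⇒ ω_r¹/ω_c¹ = 45/28
Stage 2: N_ring = 17 + 2·12 = 41
Stage 2: 17(ω_s−ω_c) = −41(ω_r−ω_c),  ω_s=0, ω_c=1
Stage 2: ω_r = 1 − (17/41)(0−1) = 58/41
  ⇒ ω_r²/ω_c² = 58/41
Coupling ω_c² = ω_r¹ ⇒ overall = 45/28 × 58/41 = 1305/574

1305/574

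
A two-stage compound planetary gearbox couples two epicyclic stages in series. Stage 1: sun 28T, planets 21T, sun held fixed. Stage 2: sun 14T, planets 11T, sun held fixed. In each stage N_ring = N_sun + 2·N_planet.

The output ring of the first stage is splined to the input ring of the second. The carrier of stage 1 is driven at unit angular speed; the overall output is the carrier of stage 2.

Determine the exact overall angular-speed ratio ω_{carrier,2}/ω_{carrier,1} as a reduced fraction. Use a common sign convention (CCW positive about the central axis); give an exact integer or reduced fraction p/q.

Stage 1: N_ring = 28 + 2·21 = 70
Stage 1: 28(ω_s−ω_c) = −70(ω_r−ω_c),  ω_s=0, ω_c=1
Stage 1: ω_r = 1 − (28/70)(0−1) = 7/5
  ⇒ ω_r¹/ω_c¹ = 7/5
Stage 2: N_ring = 14 + 2·11 = 36
Stage 2: 14(ω_s−ω_c) = −36(ω_r−ω_c),  ω_s=0, ω_r=1
Stage 2: 14(0−ω_c) = −36(1−ω_c)  ⇒  50ω_c = 36  ⇒  ω_c = 18/25
  ⇒ ω_c²/ω_r² = 18/25
Coupling ω_r² = ω_r¹ ⇒ overall = 7/5 × 18/25 = 126/125

126/125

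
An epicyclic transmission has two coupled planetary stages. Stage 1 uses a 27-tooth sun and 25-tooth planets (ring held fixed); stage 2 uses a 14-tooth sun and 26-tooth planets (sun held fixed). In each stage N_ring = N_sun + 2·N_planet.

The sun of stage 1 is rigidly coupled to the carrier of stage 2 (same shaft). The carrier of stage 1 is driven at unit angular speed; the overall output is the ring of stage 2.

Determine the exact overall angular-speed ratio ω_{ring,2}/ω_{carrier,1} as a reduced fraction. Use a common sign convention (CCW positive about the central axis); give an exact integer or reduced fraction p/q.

4160/891

Stage 1: N_ring = 27 + 2·25 = 77
Stage 1: 27(ω_s−ω_c) = −77(ω_r−ω_c),  ω_r=0, ω_c=1
Stage 1: ω_s = 1 − (77/27)(0−1) = 104/27
  ⇒ ω_s¹/ω_c¹ = 104/27
Stage 2: N_ring = 14 + 2·26 = 66
Stage 2: 14(ω_s−ω_c) = −66(ω_r−ω_c),  ω_s=0, ω_c=1
Stage 2: ω_r = 1 − (14/66)(0−1) = 40/33
  ⇒ ω_r²/ω_c² = 40/33
Coupling ω_c² = ω_s¹ ⇒ overall = 104/27 × 40/33 = 4160/891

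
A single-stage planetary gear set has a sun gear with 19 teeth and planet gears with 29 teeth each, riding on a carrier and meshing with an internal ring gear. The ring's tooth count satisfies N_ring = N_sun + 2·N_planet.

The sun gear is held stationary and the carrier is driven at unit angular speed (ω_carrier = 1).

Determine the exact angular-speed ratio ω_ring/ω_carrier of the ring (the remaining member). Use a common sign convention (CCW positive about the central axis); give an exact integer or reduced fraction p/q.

96/77

N_ring = 19 + 2·29 = 77
19(ω_s−ω_c) = −77(ω_r−ω_c),  ω_s=0, ω_c=1
ω_r = 1 − (19/77)(0−1) = 96/77
ω_r/ω_c = 96/77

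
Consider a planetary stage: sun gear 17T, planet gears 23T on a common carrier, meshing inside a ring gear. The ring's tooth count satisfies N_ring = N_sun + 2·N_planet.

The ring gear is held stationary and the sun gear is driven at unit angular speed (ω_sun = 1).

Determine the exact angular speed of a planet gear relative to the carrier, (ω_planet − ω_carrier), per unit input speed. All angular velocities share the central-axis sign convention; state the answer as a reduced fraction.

-1071/1840

N_ring = 17 + 2·23 = 63
17(ω_s−ω_c) = −63(ω_r−ω_c),  ω_r=0, ω_s=1
17(1−ω_c) = −63(0−ω_c)  ⇒  80ω_c = 17  ⇒  ω_c = 17/80
sun–planet: 17·(1−17/80) = −23·(ω_p−ω_c)  ⇒  ω_p−ω_c = −(17/23)·(63/80) = -1071/1840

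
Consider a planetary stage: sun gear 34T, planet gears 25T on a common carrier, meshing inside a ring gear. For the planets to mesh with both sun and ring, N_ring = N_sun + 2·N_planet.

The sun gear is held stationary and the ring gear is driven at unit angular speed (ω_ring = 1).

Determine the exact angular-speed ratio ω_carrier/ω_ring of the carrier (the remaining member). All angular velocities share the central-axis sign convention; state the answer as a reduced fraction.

42/59

N_ring = 34 + 2·25 = 84
34(ω_s−ω_c) = −84(ω_r−ω_c),  ω_s=0, ω_r=1
34(0−ω_c) = −84(1−ω_c)  ⇒  118ω_c = 84  ⇒  ω_c = 42/59
ω_c/ω_r = 42/59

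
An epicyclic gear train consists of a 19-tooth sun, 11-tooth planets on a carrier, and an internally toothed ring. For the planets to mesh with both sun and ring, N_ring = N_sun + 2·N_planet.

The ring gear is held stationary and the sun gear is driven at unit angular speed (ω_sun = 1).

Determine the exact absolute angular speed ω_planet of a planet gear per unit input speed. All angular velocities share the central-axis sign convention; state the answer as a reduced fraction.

-19/22

N_ring = 19 + 2·11 = 41
19(ω_s−ω_c) = −41(ω_r−ω_c),  ω_r=0, ω_s=1
19(1−ω_c) = −41(0−ω_c)  ⇒  60ω_c = 19  ⇒  ω_c = 19/60
sun–planet: 19·(1−19/60) = −11·(ω_p−ω_c)  ⇒  ω_p−ω_c = −(19/11)·(41/60) = -779/660
ω_p = 19/60 − 779/660 = -19/22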